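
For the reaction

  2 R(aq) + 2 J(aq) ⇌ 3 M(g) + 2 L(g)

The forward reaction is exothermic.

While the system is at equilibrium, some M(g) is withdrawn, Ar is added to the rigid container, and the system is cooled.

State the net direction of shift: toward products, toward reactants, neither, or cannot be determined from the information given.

Removing M (g), a product, drives the reaction to the right.
At constant volume, adding an inert gas leaves every reacting species' partial pressure unchanged, so Q is unchanged — no shift from this change.
The forward reaction is exothermic. Lowering T favours the exothermic direction — shift to the right.
Only the nonzero effect(s) matter; the net shift is to the right.

right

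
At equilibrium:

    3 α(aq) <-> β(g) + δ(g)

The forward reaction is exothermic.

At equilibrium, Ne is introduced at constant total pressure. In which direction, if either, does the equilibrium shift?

Adding inert gas at constant total pressure expands the volume and lowers every reacting partial pressure. With Δn_gas = 2 − 0 = +2, Q moves away from K toward the side with fewer gas moles, so the system shifts toward the side with more gas moles — to the right.

right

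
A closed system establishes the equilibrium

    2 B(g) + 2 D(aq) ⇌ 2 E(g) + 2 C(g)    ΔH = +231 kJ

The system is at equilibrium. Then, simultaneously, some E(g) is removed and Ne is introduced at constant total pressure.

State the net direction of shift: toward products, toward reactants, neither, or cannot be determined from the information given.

right

Removing E (g), a product, drives the reaction to the right.
Adding inert gas at constant total pressure expands the volume and lowers every reacting partial pressure. With Δn_gas = 4 − 2 = +2, Q moves away from K toward the side with fewer gas moles, so the system shifts toward the side with more gas moles — to the right.
All effects act in the same direction — net shift to the right.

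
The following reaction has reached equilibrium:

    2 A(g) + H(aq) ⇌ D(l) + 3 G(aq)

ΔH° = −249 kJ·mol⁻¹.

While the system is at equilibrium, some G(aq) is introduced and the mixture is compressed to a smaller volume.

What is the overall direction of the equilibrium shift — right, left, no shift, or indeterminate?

Adding G (aq), a product, drives the reaction to the left.
Gas moles: reactants 2, products 0 (Δn_gas = -2). Compression shifts the system toward the side with fewer moles of gas — to the right.
The individual effects push in opposite directions; without quantitative information the net direction cannot be determined.

cannot be determined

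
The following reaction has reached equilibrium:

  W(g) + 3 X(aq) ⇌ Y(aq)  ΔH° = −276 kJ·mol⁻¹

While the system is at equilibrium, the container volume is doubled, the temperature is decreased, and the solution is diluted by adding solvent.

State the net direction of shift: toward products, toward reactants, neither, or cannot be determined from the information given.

cannot be determined

Gas moles: reactants 1, products 0 (Δn_gas = -1). Expansion shifts the system toward the side with more moles of gas — to the left.
The forward reaction is exothermic. Lowering T favours the exothermic direction — shift to the right.
Dilution lowers every aqueous concentration by the same factor. Δn_aq = 1 − 3 = -2, so the system shifts toward the side with more dissolved moles — to the left.
The individual effects push in opposite directions; without quantitative information the net direction cannot be determined.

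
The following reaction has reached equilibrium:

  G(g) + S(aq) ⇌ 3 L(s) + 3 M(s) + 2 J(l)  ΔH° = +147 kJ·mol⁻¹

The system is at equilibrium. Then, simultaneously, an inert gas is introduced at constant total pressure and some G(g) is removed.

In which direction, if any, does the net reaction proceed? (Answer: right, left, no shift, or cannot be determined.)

Adding inert gas at constant total pressure expands the volume and lowers every reacting partial pressure. With Δn_gas = 0 − 1 = -1, Q moves away from K toward the side with fewer gas moles, so the system shifts toward the side with more gas moles — to the left.
Removing G (g), a reactant, drives the reaction to the left.
All effects act in the same direction — net shift to the left.

left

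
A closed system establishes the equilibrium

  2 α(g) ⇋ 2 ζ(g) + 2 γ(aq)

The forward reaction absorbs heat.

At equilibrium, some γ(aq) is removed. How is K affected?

unchanged

The equilibrium constant depends only on temperature. This perturbation may move the position of equilibrium, but since T is unchanged, K itself is unchanged.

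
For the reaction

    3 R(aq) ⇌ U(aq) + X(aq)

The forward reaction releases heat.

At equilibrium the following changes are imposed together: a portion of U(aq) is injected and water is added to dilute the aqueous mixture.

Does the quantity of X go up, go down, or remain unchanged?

decreases

Adding U (aq), a product, drives the reaction to the left.
Dilution lowers every aqueous concentration by the same factor. Δn_aq = 2 − 3 = -1, so the system shifts toward the side with more dissolved moles — to the left.
The net shift is to the left. X is a product, so its amount decreases.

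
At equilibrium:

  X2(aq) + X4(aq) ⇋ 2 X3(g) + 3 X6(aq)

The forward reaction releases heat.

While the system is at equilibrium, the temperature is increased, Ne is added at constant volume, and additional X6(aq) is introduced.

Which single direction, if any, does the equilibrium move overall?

left

The forward reaction is exothermic. Raising T favours the endothermic direction — shift to the left.
At constant volume, adding an inert gas leaves every reacting species' partial pressure unchanged, so Q is unchanged — no shift from this change.
Adding X6 (aq), a product, drives the reaction to the left.
Only the nonzero effect(s) matter; the net shift is to the left.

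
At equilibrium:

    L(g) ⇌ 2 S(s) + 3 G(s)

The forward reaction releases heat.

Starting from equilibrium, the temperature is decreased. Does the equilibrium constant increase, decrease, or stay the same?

increases

K depends on temperature via the van 't Hoff relation. The forward reaction is exothermic, so lowering T increases K.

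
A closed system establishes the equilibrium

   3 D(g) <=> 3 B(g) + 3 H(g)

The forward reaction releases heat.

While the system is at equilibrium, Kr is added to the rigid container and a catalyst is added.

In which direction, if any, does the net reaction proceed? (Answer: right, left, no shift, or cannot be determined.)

no shift

At constant volume, adding an inert gas leaves every reacting species' partial pressure unchanged, so Q is unchanged — no shift from this change.
A catalyst speeds both forward and reverse rates equally; it changes neither Q nor K — no shift from this change.
None of the changes alters Q relative to K, so there is no net shift.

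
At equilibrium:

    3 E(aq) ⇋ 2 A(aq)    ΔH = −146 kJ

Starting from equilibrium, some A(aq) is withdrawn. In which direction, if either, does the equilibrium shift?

Removing A (aq), a product, drives the reaction to the right.

right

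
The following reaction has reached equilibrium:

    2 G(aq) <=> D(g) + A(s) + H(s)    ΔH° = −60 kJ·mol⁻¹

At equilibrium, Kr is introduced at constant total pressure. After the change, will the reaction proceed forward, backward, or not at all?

Adding inert gas at constant total pressure expands the volume and lowers every reacting partial pressure. With Δn_gas = 1 − 0 = +1, Q moves away from K toward the side with fewer gas moles, so the system shifts toward the side with more gas moles — to the right.

right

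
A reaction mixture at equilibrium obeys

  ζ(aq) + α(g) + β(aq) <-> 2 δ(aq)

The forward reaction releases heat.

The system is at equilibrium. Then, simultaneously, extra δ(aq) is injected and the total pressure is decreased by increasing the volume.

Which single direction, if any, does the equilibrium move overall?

Adding δ (aq), a product, drives the reaction to the left.
Gas moles: reactants 1, products 0 (Δn_gas = -1). Expansion shifts the system toward the side with more moles of gas — to the left.
All effects act in the same direction — net shift to the left.

left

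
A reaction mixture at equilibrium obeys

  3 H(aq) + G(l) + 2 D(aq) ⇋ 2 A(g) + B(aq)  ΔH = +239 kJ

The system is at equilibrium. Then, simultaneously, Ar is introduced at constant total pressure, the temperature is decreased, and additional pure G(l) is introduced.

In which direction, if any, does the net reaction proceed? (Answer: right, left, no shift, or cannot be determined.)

cannot be determined

Adding inert gas at constant total pressure expands the volume and lowers every reacting partial pressure. With Δn_gas = 2 − 0 = +2, Q moves away from K toward the side with fewer gas moles, so the system shifts toward the side with more gas moles — to the right.
The forward reaction is endothermic. Lowering T favours the exothermic direction — shift to the left.
G is a pure liquid; its activity is 1 regardless of amount, so Q is unaffected — no shift from this change.
The individual effects push in opposite directions; without quantitative information the net direction cannot be determined.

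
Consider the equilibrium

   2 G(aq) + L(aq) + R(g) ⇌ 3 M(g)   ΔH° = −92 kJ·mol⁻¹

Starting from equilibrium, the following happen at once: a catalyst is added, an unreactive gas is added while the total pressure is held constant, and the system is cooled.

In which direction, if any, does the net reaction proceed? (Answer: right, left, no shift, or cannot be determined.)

A catalyst speeds both forward and reverse rates equally; it changes neither Q nor K — no shift from this change.
Adding inert gas at constant total pressure expands the volume and lowers every reacting partial pressure. With Δn_gas = 3 − 1 = +2, Q moves away from K toward the side with fewer gas moles, so the system shifts toward the side with more gas moles — to the right.
The forward reaction is exothermic. Lowering T favours the exothermic direction — shift to the right.
Only the nonzero effect(s) matter; the net shift is to the right.

right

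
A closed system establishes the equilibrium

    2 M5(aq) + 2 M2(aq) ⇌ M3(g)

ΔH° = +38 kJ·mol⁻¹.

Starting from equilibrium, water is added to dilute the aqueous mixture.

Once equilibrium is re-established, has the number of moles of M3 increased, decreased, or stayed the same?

decreases

Dilution lowers every aqueous concentration by the same factor. Δn_aq = 0 − 4 = -4, so the system shifts toward the side with more dissolved moles — to the left.
The net shift is to the left. M3 is a product, so its amount decreases.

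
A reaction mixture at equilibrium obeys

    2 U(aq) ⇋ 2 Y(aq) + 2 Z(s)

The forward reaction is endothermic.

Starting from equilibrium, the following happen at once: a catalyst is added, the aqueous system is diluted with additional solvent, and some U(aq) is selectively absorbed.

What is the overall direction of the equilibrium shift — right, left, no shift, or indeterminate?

A catalyst speeds both forward and reverse rates equally; it changes neither Q nor K — no shift from this change.
Dilution scales every aqueous concentration by the same factor. Δn_aq = 2 − 2 = 0, so Q is unchanged — no shift.
Removing U (aq), a reactant, drives the reaction to the left.
Only the nonzero effect(s) matter; the net shift is to the left.

left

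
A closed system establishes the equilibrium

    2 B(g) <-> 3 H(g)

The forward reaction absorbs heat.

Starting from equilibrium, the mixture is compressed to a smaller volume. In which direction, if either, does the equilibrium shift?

left

Gas moles: reactants 2, products 3 (Δn_gas = +1). Compression shifts the system toward the side with fewer moles of gas — to the left.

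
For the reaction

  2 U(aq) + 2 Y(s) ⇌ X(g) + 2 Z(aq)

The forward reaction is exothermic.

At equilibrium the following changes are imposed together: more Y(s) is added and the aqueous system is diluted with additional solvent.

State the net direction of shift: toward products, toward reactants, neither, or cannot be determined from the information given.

no shift

Y is a pure solid; its activity is 1 regardless of amount, so Q is unaffected — no shift from this change.
Dilution scales every aqueous concentration by the same factor. Δn_aq = 2 − 2 = 0, so Q is unchanged — no shift.
None of the changes alters Q relative to K, so there is no net shift.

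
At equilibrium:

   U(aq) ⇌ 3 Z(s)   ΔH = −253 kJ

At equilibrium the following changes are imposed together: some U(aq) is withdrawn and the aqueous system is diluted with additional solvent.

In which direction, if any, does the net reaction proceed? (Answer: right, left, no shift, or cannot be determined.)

Removing U (aq), a reactant, drives the reaction to the left.
Dilution lowers every aqueous concentration by the same factor. Δn_aq = 0 − 1 = -1, so the system shifts toward the side with more dissolved moles — to the left.
All effects act in the same direction — net shift to the left.

left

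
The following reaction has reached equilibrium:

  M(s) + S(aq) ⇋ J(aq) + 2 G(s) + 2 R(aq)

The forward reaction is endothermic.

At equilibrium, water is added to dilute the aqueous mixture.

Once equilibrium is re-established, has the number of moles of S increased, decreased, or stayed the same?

decreases

Dilution lowers every aqueous concentration by the same factor. Δn_aq = 3 − 1 = +2, so the system shifts toward the side with more dissolved moles — to the right.
The net shift is to the right. S is a reactant, so its amount decreases.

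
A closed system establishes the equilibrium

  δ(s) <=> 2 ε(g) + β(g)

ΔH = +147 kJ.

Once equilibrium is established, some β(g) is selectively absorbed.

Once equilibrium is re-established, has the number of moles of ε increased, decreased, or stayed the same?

increases

Removing β (g), a product, drives the reaction to the right.
The net shift is to the right. ε is a product, so its amount increases.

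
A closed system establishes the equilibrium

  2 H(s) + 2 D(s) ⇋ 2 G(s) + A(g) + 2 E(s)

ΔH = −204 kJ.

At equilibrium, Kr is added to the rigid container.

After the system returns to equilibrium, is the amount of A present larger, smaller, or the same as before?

unchanged

At constant volume, adding an inert gas leaves every reacting species' partial pressure unchanged, so Q is unchanged — no shift from this change.
No net shift occurs, so the amount of A is unchanged.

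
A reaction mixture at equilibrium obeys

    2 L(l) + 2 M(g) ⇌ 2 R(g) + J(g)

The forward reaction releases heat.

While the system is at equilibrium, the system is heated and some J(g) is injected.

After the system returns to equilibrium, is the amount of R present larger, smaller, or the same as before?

The forward reaction is exothermic. Raising T favours the endothermic direction — shift to the left.
Adding J (g), a product, drives the reaction to the left.
The net shift is to the left. R is a product, so its amount decreases.

decreases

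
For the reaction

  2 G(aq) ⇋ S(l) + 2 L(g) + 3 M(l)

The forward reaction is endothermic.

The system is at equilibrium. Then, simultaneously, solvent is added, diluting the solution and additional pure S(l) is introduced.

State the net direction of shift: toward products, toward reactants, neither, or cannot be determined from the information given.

Dilution lowers every aqueous concentration by the same factor. Δn_aq = 0 − 2 = -2, so the system shifts toward the side with more dissolved moles — to the left.
S is a pure liquid; its activity is 1 regardless of amount, so Q is unaffected — no shift from this change.
Only the nonzero effect(s) matter; the net shift is to the left.

left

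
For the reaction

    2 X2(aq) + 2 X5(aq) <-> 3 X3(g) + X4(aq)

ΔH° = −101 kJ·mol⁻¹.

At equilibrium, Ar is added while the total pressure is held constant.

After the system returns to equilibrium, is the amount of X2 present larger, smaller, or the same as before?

decreases

Adding inert gas at constant total pressure expands the volume and lowers every reacting partial pressure. With Δn_gas = 3 − 0 = +3, Q moves away from K toward the side with fewer gas moles, so the system shifts toward the side with more gas moles — to the right.
The net shift is to the right. X2 is a reactant, so its amount decreases.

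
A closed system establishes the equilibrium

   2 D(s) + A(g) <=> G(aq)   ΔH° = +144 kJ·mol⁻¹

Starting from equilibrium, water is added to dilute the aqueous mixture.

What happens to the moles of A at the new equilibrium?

decreases

Dilution lowers every aqueous concentration by the same factor. Δn_aq = 1 − 0 = +1, so the system shifts toward the side with more dissolved moles — to the right.
The net shift is to the right. A is a reactant, so its amount decreases.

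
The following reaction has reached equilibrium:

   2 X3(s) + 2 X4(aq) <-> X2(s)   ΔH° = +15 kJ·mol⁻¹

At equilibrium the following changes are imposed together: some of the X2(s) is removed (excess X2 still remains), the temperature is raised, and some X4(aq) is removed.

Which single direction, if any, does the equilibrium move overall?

X2 is a pure solid; its activity is 1 regardless of amount, so Q is unaffected — no shift from this change.
The forward reaction is endothermic. Raising T favours the endothermic direction — shift to the right.
Removing X4 (aq), a reactant, drives the reaction to the left.
The individual effects push in opposite directions; without quantitative information the net direction cannot be determined.

cannot be determined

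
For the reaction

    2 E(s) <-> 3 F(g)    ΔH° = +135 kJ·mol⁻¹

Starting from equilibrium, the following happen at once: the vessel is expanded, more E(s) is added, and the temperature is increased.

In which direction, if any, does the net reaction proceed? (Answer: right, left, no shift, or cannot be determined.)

right

Gas moles: reactants 0, products 3 (Δn_gas = +3). Expansion shifts the system toward the side with more moles of gas — to the right.
E is a pure solid; its activity is 1 regardless of amount, so Q is unaffected — no shift from this change.
The forward reaction is endothermic. Raising T favours the endothermic direction — shift to the right.
Only the nonzero effect(s) matter; the net shift is to the right.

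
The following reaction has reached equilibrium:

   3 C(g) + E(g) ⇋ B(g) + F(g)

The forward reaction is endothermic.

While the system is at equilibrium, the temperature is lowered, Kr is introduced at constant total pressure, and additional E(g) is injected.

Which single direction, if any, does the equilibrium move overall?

cannot be determined

The forward reaction is endothermic. Lowering T favours the exothermic direction — shift to the left.
Adding inert gas at constant total pressure expands the volume and lowers every reacting partial pressure. With Δn_gas = 2 − 4 = -2, Q moves away from K toward the side with fewer gas moles, so the system shifts toward the side with more gas moles — to the left.
Adding E (g), a reactant, drives the reaction to the right.
The individual effects push in opposite directions; without quantitative information the net direction cannot be determined.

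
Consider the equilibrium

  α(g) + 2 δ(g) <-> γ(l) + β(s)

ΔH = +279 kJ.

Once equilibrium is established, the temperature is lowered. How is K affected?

K depends on temperature via the van 't Hoff relation. The forward reaction is endothermic, so lowering T decreases K.

decreases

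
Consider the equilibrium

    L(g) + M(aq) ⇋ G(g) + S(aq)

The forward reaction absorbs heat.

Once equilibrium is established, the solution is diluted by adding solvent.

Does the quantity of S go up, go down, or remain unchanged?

Dilution scales every aqueous concentration by the same factor. Δn_aq = 1 − 1 = 0, so Q is unchanged — no shift.
No net shift occurs, so the amount of S is unchanged.

unchanged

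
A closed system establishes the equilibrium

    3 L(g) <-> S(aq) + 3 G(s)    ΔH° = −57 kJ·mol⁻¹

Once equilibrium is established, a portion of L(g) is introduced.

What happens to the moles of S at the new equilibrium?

Adding L (g), a reactant, drives the reaction to the right.
The net shift is to the right. S is a product, so its amount increases.

increases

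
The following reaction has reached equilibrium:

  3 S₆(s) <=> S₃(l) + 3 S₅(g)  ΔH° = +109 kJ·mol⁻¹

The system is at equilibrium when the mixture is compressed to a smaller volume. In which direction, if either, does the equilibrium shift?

left

Gas moles: reactants 0, products 3 (Δn_gas = +3). Compression shifts the system toward the side with fewer moles of gas — to the left.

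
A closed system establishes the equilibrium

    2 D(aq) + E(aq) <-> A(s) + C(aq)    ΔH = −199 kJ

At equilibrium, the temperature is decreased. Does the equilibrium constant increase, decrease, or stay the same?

K depends on temperature via the van 't Hoff relation. The forward reaction is exothermic, so lowering T increases K.

increases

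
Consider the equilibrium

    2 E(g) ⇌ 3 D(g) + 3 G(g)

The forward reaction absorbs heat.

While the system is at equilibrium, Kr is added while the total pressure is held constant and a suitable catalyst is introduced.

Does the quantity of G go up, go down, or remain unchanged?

Adding inert gas at constant total pressure expands the volume and lowers every reacting partial pressure. With Δn_gas = 6 − 2 = +4, Q moves away from K toward the side with fewer gas moles, so the system shifts toward the side with more gas moles — to the right.
A catalyst speeds both forward and reverse rates equally; it changes neither Q nor K — no shift from this change.
The net shift is to the right. G is a product, so its amount increases.

increases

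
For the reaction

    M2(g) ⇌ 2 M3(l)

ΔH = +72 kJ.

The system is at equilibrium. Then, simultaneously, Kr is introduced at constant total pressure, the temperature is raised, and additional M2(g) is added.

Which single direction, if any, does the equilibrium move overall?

Adding inert gas at constant total pressure expands the volume and lowers every reacting partial pressure. With Δn_gas = 0 − 1 = -1, Q moves away from K toward the side with fewer gas moles, so the system shifts toward the side with more gas moles — to the left.
The forward reaction is endothermic. Raising T favours the endothermic direction — shift to the right.
Adding M2 (g), a reactant, drives the reaction to the right.
The individual effects push in opposite directions; without quantitative information the net direction cannot be determined.

cannot be determined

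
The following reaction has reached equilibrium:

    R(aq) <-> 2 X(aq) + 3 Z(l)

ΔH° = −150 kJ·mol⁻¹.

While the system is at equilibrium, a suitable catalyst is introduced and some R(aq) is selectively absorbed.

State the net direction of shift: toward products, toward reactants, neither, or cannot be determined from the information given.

left

A catalyst speeds both forward and reverse rates equally; it changes neither Q nor K — no shift from this change.
Removing R (aq), a reactant, drives the reaction to the left.
Only the nonzero effect(s) matter; the net shift is to the left.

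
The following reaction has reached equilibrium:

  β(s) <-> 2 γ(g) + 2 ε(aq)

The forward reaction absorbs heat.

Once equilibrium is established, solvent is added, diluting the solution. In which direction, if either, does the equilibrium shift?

right

Dilution lowers every aqueous concentration by the same factor. Δn_aq = 2 − 0 = +2, so the system shifts toward the side with more dissolved moles — to the right.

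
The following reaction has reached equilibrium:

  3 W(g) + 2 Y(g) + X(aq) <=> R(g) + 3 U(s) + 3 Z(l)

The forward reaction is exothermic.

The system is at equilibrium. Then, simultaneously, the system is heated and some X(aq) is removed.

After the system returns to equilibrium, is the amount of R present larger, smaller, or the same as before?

decreases

The forward reaction is exothermic. Raising T favours the endothermic direction — shift to the left.
Removing X (aq), a reactant, drives the reaction to the left.
The net shift is to the left. R is a product, so its amount decreases.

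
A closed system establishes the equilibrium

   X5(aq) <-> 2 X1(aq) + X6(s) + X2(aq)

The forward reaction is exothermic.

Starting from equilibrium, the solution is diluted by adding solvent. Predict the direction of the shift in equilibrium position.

right

Dilution lowers every aqueous concentration by the same factor. Δn_aq = 3 − 1 = +2, so the system shifts toward the side with more dissolved moles — to the right.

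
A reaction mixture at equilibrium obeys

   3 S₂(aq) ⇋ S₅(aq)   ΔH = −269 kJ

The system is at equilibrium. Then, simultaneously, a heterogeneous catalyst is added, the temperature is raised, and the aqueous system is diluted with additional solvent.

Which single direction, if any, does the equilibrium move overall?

left

A catalyst speeds both forward and reverse rates equally; it changes neither Q nor K — no shift from this change.
The forward reaction is exothermic. Raising T favours the endothermic direction — shift to the left.
Dilution lowers every aqueous concentration by the same factor. Δn_aq = 1 − 3 = -2, so the system shifts toward the side with more dissolved moles — to the left.
Only the nonzero effect(s) matter; the net shift is to the left.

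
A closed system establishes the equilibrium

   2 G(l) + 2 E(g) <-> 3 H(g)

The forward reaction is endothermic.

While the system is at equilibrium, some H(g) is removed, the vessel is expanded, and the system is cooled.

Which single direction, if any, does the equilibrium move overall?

Removing H (g), a product, drives the reaction to the right.
Gas moles: reactants 2, products 3 (Δn_gas = +1). Expansion shifts the system toward the side with more moles of gas — to the right.
The forward reaction is endothermic. Lowering T favours the exothermic direction — shift to the left.
The individual effects push in opposite directions; without quantitative information the net direction cannot be determined.

cannot be determined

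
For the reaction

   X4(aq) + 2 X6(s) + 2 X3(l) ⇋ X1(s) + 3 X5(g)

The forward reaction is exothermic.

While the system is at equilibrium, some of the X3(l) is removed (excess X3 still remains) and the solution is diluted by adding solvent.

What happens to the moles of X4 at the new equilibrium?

X3 is a pure liquid; its activity is 1 regardless of amount, so Q is unaffected — no shift from this change.
Dilution lowers every aqueous concentration by the same factor. Δn_aq = 0 − 1 = -1, so the system shifts toward the side with more dissolved moles — to the left.
The net shift is to the left. X4 is a reactant, so its amount increases.

increases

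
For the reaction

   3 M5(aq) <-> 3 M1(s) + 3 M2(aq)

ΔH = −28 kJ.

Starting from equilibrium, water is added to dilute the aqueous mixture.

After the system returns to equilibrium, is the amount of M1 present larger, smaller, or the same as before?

unchanged

Dilution scales every aqueous concentration by the same factor. Δn_aq = 3 − 3 = 0, so Q is unchanged — no shift.
No net shift occurs, so the amount of M1 is unchanged.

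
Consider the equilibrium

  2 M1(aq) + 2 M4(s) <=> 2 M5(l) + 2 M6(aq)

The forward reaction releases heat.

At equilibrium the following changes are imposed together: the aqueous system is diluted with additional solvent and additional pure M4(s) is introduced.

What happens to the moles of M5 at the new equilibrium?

Dilution scales every aqueous concentration by the same factor. Δn_aq = 2 − 2 = 0, so Q is unchanged — no shift.
M4 is a pure solid; its activity is 1 regardless of amount, so Q is unaffected — no shift from this change.
No net shift occurs, so the amount of M5 is unchanged.

unchanged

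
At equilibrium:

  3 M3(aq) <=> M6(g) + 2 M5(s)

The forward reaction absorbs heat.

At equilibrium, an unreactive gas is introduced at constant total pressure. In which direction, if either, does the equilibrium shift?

right

Adding inert gas at constant total pressure expands the volume and lowers every reacting partial pressure. With Δn_gas = 1 − 0 = +1, Q moves away from K toward the side with fewer gas moles, so the system shifts toward the side with more gas moles — to the right.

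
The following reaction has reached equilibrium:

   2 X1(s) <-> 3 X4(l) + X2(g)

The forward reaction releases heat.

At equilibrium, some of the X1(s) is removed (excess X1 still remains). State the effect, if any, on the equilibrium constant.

The equilibrium constant depends only on temperature. This perturbation changes neither the position of equilibrium nor K.

unchanged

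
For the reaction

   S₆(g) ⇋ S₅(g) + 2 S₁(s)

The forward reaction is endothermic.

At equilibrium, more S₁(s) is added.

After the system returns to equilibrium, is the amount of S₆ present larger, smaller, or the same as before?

S₁ is a pure solid; its activity is 1 regardless of amount, so Q is unaffected — no shift from this change.
No net shift occurs, so the amount of S₆ is unchanged.

unchanged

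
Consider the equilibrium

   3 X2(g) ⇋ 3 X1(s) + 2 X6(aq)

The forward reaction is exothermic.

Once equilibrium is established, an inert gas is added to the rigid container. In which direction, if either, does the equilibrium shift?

At constant volume, adding an inert gas leaves every reacting species' partial pressure unchanged, so Q is unchanged — no shift from this change.

no shift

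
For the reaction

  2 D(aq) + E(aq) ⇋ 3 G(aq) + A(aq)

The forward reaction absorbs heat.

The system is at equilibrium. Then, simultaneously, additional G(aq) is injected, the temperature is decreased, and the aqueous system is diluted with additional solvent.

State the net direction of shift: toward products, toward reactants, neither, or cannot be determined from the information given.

Adding G (aq), a product, drives the reaction to the left.
The forward reaction is endothermic. Lowering T favours the exothermic direction — shift to the left.
Dilution lowers every aqueous concentration by the same factor. Δn_aq = 4 − 3 = +1, so the system shifts toward the side with more dissolved moles — to the right.
The individual effects push in opposite directions; without quantitative information the net direction cannot be determined.

cannot be determined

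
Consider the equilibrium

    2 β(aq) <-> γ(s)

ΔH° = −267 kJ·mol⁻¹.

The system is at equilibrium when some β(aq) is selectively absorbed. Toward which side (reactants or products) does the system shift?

Removing β (aq), a reactant, drives the reaction to the left.

left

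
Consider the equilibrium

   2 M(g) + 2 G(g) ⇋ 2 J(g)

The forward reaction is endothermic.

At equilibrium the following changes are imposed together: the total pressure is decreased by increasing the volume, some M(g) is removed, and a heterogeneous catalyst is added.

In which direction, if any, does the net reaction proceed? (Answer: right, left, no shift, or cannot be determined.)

Gas moles: reactants 4, products 2 (Δn_gas = -2). Expansion shifts the system toward the side with more moles of gas — to the left.
Removing M (g), a reactant, drives the reaction to the left.
A catalyst speeds both forward and reverse rates equally; it changes neither Q nor K — no shift from this change.
Only the nonzero effect(s) matter; the net shift is to the left.

left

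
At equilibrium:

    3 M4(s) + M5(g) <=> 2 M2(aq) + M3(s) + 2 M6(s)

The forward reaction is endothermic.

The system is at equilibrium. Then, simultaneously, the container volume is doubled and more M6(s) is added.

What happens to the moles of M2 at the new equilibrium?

Gas moles: reactants 1, products 0 (Δn_gas = -1). Expansion shifts the system toward the side with more moles of gas — to the left.
M6 is a pure solid; its activity is 1 regardless of amount, so Q is unaffected — no shift from this change.
The net shift is to the left. M2 is a product, so its amount decreases.

decreases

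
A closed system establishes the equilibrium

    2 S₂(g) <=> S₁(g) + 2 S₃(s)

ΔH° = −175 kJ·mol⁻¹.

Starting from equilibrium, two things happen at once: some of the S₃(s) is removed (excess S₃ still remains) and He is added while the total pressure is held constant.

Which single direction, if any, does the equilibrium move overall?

S₃ is a pure solid; its activity is 1 regardless of amount, so Q is unaffected — no shift from this change.
Adding inert gas at constant total pressure expands the volume and lowers every reacting partial pressure. With Δn_gas = 1 − 2 = -1, Q moves away from K toward the side with fewer gas moles, so the system shifts toward the side with more gas moles — to the left.
Only the nonzero effect(s) matter; the net shift is to the left.

left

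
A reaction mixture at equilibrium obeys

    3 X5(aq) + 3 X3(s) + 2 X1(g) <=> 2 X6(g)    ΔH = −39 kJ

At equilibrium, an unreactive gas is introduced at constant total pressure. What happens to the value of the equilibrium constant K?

The equilibrium constant depends only on temperature. This perturbation changes neither the position of equilibrium nor K.

unchanged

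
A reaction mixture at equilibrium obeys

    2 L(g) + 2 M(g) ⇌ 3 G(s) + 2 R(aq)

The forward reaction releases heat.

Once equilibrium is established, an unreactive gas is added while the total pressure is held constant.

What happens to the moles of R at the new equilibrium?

Adding inert gas at constant total pressure expands the volume and lowers every reacting partial pressure. With Δn_gas = 0 − 4 = -4, Q moves away from K toward the side with fewer gas moles, so the system shifts toward the side with more gas moles — to the left.
The net shift is to the left. R is a product, so its amount decreases.

decreases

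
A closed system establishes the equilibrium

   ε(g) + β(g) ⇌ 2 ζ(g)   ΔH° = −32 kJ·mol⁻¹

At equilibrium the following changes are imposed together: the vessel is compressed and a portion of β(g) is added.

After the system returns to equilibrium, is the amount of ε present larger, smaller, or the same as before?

decreases

Gas moles: reactants 2, products 2. Δn_gas = 0, so a volume change leaves Q equal to K — no shift from this change.
Adding β (g), a reactant, drives the reaction to the right.
The net shift is to the right. ε is a reactant, so its amount decreases.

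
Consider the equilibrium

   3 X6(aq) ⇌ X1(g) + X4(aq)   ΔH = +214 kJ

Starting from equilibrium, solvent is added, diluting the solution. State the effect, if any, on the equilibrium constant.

unchanged

The equilibrium constant depends only on temperature. This perturbation may move the position of equilibrium, but since T is unchanged, K itself is unchanged.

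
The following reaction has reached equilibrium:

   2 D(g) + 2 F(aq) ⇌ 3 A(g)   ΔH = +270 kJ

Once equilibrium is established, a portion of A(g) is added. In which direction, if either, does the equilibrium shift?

Adding A (g), a product, drives the reaction to the left.

left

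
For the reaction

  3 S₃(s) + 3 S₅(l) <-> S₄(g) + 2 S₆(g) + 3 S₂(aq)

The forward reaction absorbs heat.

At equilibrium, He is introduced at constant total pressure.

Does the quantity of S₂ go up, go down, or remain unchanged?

Adding inert gas at constant total pressure expands the volume and lowers every reacting partial pressure. With Δn_gas = 3 − 0 = +3, Q moves away from K toward the side with fewer gas moles, so the system shifts toward the side with more gas moles — to the right.
The net shift is to the right. S₂ is a product, so its amount increases.

increases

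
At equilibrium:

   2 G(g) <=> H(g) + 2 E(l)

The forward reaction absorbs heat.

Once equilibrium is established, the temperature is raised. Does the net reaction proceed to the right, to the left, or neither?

The forward reaction is endothermic. Raising T favours the endothermic direction — shift to the right.

right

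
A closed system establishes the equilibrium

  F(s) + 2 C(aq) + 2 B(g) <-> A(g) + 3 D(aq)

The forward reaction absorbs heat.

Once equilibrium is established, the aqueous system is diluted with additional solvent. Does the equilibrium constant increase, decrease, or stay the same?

The equilibrium constant depends only on temperature. This perturbation may move the position of equilibrium, but since T is unchanged, K itself is unchanged.

unchanged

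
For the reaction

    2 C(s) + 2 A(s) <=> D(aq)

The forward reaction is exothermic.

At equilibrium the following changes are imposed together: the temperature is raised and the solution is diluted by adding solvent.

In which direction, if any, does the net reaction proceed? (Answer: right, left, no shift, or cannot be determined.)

The forward reaction is exothermic. Raising T favours the endothermic direction — shift to the left.
Dilution lowers every aqueous concentration by the same factor. Δn_aq = 1 − 0 = +1, so the system shifts toward the side with more dissolved moles — to the right.
The individual effects push in opposite directions; without quantitative information the net direction cannot be determined.

cannot be determined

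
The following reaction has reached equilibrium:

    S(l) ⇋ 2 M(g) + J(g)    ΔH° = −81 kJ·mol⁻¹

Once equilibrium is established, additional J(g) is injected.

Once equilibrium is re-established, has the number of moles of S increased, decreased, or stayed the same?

increases

Adding J (g), a product, drives the reaction to the left.
The net shift is to the left. S is a reactant, so its amount increases.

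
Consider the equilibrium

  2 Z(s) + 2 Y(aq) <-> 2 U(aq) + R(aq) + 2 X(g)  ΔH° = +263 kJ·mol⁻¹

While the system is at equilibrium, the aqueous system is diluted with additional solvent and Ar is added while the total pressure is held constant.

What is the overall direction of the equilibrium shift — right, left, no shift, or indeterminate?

Dilution lowers every aqueous concentration by the same factor. Δn_aq = 3 − 2 = +1, so the system shifts toward the side with more dissolved moles — to the right.
Adding inert gas at constant total pressure expands the volume and lowers every reacting partial pressure. With Δn_gas = 2 − 0 = +2, Q moves away from K toward the side with fewer gas moles, so the system shifts toward the side with more gas moles — to the right.
All effects act in the same direction — net shift to the right.

right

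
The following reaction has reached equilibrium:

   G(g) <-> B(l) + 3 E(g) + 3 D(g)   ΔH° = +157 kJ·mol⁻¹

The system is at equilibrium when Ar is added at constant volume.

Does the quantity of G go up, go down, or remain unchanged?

unchanged

At constant volume, adding an inert gas leaves every reacting species' partial pressure unchanged, so Q is unchanged — no shift from this change.
No net shift occurs, so the amount of G is unchanged.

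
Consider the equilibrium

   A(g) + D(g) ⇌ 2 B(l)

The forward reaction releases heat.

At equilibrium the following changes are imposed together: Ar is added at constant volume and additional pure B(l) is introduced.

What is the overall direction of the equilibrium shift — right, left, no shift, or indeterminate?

At constant volume, adding an inert gas leaves every reacting species' partial pressure unchanged, so Q is unchanged — no shift from this change.
B is a pure liquid; its activity is 1 regardless of amount, so Q is unaffected — no shift from this change.
None of the changes alters Q relative to K, so there is no net shift.

no shift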